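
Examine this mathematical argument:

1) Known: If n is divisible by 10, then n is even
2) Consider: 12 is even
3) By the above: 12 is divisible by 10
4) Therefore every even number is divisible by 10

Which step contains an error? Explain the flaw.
Step 3: By the above: 12 is divisible by 10

Step 3 commits the fallacy of affirming the consequent. The known fact 'divisible by 10 → even' does NOT imply 'even → divisible by 10'. That would be the converse, which is false. For example, 12 is even but 12 ÷ 10 = 1.20, which is not an integer.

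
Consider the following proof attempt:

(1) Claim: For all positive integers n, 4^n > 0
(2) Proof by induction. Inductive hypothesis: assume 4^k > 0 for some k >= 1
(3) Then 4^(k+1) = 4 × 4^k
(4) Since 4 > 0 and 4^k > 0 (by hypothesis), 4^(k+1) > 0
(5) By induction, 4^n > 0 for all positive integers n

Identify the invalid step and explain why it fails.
Step 5: By induction, 4^n > 0 for all positive integers n

Step 5 concludes the proof by induction, but no base case was ever established. A valid induction proof requires: (1) a base case proving 4^1 > 0, and (2) an inductive step showing IF 4^k > 0 THEN 4^(k+1) > 0. Steps 2-4 correctly establish the inductive step, but without the base case the conclusion in step 5 does not follow.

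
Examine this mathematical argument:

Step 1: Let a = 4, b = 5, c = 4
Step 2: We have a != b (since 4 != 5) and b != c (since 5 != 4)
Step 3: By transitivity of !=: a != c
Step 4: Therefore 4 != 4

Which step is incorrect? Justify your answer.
Step 3: By transitivity of !=: a != c

Step 3 incorrectly applies transitivity to the '!=' relation. Transitivity states: if a R b and b R c, then a R c. However, '!=' is not transitive. Counterexample: 4 != 5 and 5 != 4, but 4 = 4 (both equal 4). Transitivity holds for relations like <, <=, =, but not for !=.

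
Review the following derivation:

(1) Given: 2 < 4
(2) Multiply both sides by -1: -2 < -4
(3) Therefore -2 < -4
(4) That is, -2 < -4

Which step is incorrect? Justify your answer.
Step 2: Multiply both sides by -1: -2 < -4

Step 2 multiplies both sides by -1 but fails to reverse the inequality sign. When multiplying (or dividing) an inequality by a negative number, the direction must be reversed. Since 2 < 4, we should get -2 > -4, i.e., -2 > -4.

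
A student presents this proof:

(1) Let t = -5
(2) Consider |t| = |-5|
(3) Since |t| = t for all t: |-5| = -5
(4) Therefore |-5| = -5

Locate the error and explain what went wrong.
Step 3: Since |t| = t for all t: |-5| = -5

Step 3 incorrectly states that |t| = t for all t. The correct definition is |t| = t when t >= 0, and |t| = -t when t < 0. Since -5 < 0, we have |-5| = -(-5) = 5, not -5.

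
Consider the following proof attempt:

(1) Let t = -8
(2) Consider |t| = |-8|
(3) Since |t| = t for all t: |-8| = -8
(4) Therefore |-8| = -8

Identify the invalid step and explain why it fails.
Step 3: Since |t| = t for all t: |-8| = -8

Step 3 incorrectly states that |t| = t for all t. The correct definition is |t| = t when t >= 0, and |t| = -t when t < 0. Since -8 < 0, we have |-8| = -(-8) = 8, not -8.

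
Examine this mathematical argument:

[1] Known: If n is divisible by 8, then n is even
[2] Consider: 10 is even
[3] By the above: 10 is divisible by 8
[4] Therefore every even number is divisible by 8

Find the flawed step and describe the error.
Step 3: By the above: 10 is divisible by 8

Step 3 commits the fallacy of affirming the consequent. The known fact 'divisible by 8 → even' does NOT imply 'even → divisible by 8'. That would be the converse, which is false. For example, 10 is even but 10 ÷ 8 = 1.25, which is not an integer.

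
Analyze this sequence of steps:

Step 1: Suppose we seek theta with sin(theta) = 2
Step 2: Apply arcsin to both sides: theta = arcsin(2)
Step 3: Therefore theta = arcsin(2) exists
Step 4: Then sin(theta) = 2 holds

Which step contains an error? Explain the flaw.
Step 2: Apply arcsin to both sides: theta = arcsin(2)

Step 2 applies arcsin to 2. However, arcsin(x) is only defined for x in [-1, 1] because sin(theta) can only produce values in that range. Since |2| > 1, arcsin(2) is undefined. There is no angle whose sine equals 2.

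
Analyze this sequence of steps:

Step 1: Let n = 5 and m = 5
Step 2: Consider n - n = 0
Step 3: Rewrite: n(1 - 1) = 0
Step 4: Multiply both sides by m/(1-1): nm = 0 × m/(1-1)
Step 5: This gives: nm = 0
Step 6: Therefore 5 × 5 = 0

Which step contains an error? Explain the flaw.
Step 4: Multiply both sides by m/(1-1): nm = 0 × m/(1-1)

Step 4 multiplies both sides by m/(1-1). However, 1-1 = 0, so this is multiplication by m/0, which is undefined. We cannot multiply by an undefined expression.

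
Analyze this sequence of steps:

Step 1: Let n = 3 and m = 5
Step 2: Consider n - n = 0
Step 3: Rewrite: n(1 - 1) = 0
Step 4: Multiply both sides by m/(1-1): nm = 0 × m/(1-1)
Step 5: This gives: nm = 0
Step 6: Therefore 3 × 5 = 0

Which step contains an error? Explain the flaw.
Step 4: Multiply both sides by m/(1-1): nm = 0 × m/(1-1)

Step 4 multiplies both sides by m/(1-1). However, 1-1 = 0, so this is multiplication by m/0, which is undefined. We cannot multiply by an undefined expression.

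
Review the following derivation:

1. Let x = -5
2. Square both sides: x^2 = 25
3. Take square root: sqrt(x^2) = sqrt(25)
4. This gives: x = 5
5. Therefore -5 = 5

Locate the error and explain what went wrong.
Step 4: This gives: x = 5

Step 4 incorrectly states that sqrt(x^2) = x. The correct identity is sqrt(x^2) = |x|. Since x = -5 < 0, we have sqrt(x^2) = |-5| = 5, not x = -5.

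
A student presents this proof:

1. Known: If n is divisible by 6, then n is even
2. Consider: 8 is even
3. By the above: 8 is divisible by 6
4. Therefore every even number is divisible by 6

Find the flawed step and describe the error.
Step 3: By the above: 8 is divisible by 6

Step 3 commits the fallacy of affirming the consequent. The known fact 'divisible by 6 → even' does NOT imply 'even → divisible by 6'. That would be the converse, which is false. For example, 8 is even but 8 ÷ 6 = 1.33, which is not an integer.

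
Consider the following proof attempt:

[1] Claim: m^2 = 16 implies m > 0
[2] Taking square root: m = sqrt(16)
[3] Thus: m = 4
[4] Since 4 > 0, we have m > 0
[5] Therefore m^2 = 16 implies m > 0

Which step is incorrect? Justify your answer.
Step 2: Taking square root: m = sqrt(16)

Step 2 takes the square root and assumes the positive root only. The equation m^2 = 16 actually has two solutions: m = 4 and m = -4. The proof silently assumes m > 0 without justification, then uses this assumption to conclude m > 0, which is circular. The counterexample m = -4 shows the claim is false.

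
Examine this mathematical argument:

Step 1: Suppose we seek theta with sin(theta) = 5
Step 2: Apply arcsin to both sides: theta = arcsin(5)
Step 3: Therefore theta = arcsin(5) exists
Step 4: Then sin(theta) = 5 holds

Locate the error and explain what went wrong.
Step 2: Apply arcsin to both sides: theta = arcsin(5)

Step 2 applies arcsin to 5. However, arcsin(x) is only defined for x in [-1, 1] because sin(theta) can only produce values in that range. Since |5| > 1, arcsin(5) is undefined. There is no angle whose sine equals 5.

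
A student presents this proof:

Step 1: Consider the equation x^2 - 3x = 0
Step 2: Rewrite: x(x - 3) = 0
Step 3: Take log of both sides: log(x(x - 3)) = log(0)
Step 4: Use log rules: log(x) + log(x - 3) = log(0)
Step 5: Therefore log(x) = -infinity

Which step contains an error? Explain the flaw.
Step 3: Take log of both sides: log(x(x - 3)) = log(0)

Step 3 takes the logarithm of both sides, resulting in log(0) on the right side. The logarithm is only defined for positive numbers; log(0) is undefined (approaches negative infinity). This operation is invalid.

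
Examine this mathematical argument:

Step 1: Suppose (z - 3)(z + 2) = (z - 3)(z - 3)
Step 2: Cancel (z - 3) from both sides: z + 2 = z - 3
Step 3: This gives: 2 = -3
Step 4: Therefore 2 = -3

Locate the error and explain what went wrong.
Step 2: Cancel (z - 3) from both sides: z + 2 = z - 3

Step 2 cancels (z - 3) from both sides. This is only valid if (z - 3) ≠ 0, i.e., z ≠ 3. When z = 3, both sides equal zero regardless of the other factors. The correct approach requires considering z = 3 as a separate case.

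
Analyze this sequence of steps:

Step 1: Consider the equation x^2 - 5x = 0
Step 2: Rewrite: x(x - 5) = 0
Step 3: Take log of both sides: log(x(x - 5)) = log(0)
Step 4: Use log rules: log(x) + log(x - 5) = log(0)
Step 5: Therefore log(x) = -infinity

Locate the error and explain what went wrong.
Step 3: Take log of both sides: log(x(x - 5)) = log(0)

Step 3 takes the logarithm of both sides, resulting in log(0) on the right side. The logarithm is only defined for positive numbers; log(0) is undefined (approaches negative infinity). This operation is invalid.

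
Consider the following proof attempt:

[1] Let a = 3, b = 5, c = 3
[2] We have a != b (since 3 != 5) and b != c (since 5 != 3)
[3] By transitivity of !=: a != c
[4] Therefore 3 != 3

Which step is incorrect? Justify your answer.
Step 3: By transitivity of !=: a != c

Step 3 incorrectly applies transitivity to the '!=' relation. Transitivity states: if a R b and b R c, then a R c. However, '!=' is not transitive. Counterexample: 3 != 5 and 5 != 3, but 3 = 3 (both equal 3). Transitivity holds for relations like <, <=, =, but not for !=.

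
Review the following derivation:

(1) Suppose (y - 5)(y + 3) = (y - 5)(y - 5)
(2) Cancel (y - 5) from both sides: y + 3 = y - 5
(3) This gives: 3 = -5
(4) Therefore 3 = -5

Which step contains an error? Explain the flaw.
Step 2: Cancel (y - 5) from both sides: y + 3 = y - 5

Step 2 cancels (y - 5) from both sides. This is only valid if (y - 5) ≠ 0, i.e., y ≠ 5. When y = 5, both sides equal zero regardless of the other factors. The correct approach requires considering y = 5 as a separate case.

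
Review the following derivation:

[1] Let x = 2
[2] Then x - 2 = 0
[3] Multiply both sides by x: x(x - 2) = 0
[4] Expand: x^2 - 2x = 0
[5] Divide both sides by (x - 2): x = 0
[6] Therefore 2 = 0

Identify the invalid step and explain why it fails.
Step 5: Divide both sides by (x - 2): x = 0

Step 5 divides both sides by (x - 2). However, since x = 2, we have (x - 2) = 0. Division by zero is undefined, making this step invalid.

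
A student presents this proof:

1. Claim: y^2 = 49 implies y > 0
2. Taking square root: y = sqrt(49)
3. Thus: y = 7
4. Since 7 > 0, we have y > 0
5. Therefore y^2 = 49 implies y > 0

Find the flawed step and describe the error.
Step 2: Taking square root: y = sqrt(49)

Step 2 takes the square root and assumes the positive root only. The equation y^2 = 49 actually has two solutions: y = 7 and y = -7. The proof silently assumes y > 0 without justification, then uses this assumption to conclude y > 0, which is circular. The counterexample y = -7 shows the claim is false.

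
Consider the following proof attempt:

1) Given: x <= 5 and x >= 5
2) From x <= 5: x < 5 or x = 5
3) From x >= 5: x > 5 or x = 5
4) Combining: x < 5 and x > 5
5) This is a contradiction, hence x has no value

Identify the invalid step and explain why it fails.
Step 4: Combining: x < 5 and x > 5

Step 4 incorrectly combines the conditions. From x <= 5 and x >= 5, the intersection is x = 5. The error treats the 'or' cases as 'and' requirements. The correct conclusion is that x = 5 is the unique solution, not that no solution exists.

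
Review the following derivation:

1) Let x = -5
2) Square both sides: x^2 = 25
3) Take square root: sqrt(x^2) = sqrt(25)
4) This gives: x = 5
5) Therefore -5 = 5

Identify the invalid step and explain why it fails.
Step 4: This gives: x = 5

Step 4 incorrectly states that sqrt(x^2) = x. The correct identity is sqrt(x^2) = |x|. Since x = -5 < 0, we have sqrt(x^2) = |-5| = 5, not x = -5.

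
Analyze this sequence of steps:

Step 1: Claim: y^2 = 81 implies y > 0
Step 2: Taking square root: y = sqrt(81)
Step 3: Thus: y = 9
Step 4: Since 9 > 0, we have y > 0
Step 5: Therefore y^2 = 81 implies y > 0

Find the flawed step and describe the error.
Step 2: Taking square root: y = sqrt(81)

Step 2 takes the square root and assumes the positive root only. The equation y^2 = 81 actually has two solutions: y = 9 and y = -9. The proof silently assumes y > 0 without justification, then uses this assumption to conclude y > 0, which is circular. The counterexample y = -9 shows the claim is false.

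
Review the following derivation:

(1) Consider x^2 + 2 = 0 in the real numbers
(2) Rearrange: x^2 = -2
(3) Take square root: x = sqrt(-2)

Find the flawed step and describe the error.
Step 3: Take square root: x = sqrt(-2)

Step 3 takes the square root of -2, which is negative. In the real number system, the square root of a negative number is undefined. The equation x^2 + 2 = 0 has no real solutions. Square roots of negative numbers only exist in the complex numbers.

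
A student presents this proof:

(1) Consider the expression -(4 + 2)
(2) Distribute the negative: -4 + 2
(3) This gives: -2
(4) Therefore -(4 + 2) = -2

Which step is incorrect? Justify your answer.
Step 2: Distribute the negative: -4 + 2

Step 2 incorrectly distributes the negative sign. The correct distribution is -(4 + 2) = -4 - 2 = -6. The negative must be applied to both terms, not just the first. The error treats -(4 + 2) as -4 + 2, which equals -2 instead of -6.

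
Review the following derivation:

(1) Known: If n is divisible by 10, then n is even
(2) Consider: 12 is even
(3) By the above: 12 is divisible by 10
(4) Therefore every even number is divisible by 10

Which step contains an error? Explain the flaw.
Step 3: By the above: 12 is divisible by 10

Step 3 commits the fallacy of affirming the consequent. The known fact 'divisible by 10 → even' does NOT imply 'even → divisible by 10'. That would be the converse, which is false. For example, 12 is even but 12 ÷ 10 = 1.20, which is not an integer.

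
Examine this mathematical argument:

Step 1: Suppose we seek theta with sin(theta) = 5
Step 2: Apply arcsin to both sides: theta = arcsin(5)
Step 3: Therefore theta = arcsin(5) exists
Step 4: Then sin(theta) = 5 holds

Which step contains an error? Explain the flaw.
Step 2: Apply arcsin to both sides: theta = arcsin(5)

Step 2 applies arcsin to 5. However, arcsin(x) is only defined for x in [-1, 1] because sin(theta) can only produce values in that range. Since |5| > 1, arcsin(5) is undefined. There is no angle whose sine equals 5.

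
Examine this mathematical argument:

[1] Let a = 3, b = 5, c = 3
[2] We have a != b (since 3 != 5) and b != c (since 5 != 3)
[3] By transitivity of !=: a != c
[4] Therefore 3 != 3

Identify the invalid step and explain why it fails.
Step 3: By transitivity of !=: a != c

Step 3 incorrectly applies transitivity to the '!=' relation. Transitivity states: if a R b and b R c, then a R c. However, '!=' is not transitive. Counterexample: 3 != 5 and 5 != 3, but 3 = 3 (both equal 3). Transitivity holds for relations like <, <=, =, but not for !=.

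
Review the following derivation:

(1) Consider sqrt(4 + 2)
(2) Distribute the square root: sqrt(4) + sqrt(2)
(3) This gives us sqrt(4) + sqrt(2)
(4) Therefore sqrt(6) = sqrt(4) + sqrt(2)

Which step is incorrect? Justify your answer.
Step 2: Distribute the square root: sqrt(4) + sqrt(2)

Step 2 incorrectly 'distributes' the square root over addition. The square root function does not distribute: sqrt(a + b) ≠ sqrt(a) + sqrt(b). In fact, sqrt(4 + 2) = sqrt(6) ≈ 2.4495, while sqrt(4) + sqrt(2) ≈ 3.4142.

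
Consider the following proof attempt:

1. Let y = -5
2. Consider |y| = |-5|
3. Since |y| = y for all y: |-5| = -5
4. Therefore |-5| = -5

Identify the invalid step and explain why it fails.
Step 3: Since |y| = y for all y: |-5| = -5

Step 3 incorrectly states that |y| = y for all y. The correct definition is |y| = y when y >= 0, and |y| = -y when y < 0. Since -5 < 0, we have |-5| = -(-5) = 5, not -5.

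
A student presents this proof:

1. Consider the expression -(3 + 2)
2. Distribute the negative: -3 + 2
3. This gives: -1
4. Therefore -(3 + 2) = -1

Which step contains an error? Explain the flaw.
Step 2: Distribute the negative: -3 + 2

Step 2 incorrectly distributes the negative sign. The correct distribution is -(3 + 2) = -3 - 2 = -5. The negative must be applied to both terms, not just the first. The error treats -(3 + 2) as -3 + 2, which equals -1 instead of -5.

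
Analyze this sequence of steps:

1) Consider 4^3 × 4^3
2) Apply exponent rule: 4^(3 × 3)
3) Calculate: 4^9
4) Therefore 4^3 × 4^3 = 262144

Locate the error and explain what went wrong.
Step 2: Apply exponent rule: 4^(3 × 3)

Step 2 incorrectly states that a^b × a^c = a^(b×c). The correct rule is a^b × a^c = a^(b+c). The actual value is 4^3 × 4^3 = 4^6 = 4096, not 4^9 = 262144.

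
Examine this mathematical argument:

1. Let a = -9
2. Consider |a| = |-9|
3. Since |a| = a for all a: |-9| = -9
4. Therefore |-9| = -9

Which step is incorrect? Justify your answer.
Step 3: Since |a| = a for all a: |-9| = -9

Step 3 incorrectly states that |a| = a for all a. The correct definition is |a| = a when a >= 0, and |a| = -a when a < 0. Since -9 < 0, we have |-9| = -(-9) = 9, not -9.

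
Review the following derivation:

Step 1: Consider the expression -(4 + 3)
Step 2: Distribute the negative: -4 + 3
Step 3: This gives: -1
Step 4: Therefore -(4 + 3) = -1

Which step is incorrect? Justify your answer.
Step 2: Distribute the negative: -4 + 3

Step 2 incorrectly distributes the negative sign. The correct distribution is -(4 + 3) = -4 - 3 = -7. The negative must be applied to both terms, not just the first. The error treats -(4 + 3) as -4 + 3, which equals -1 instead of -7.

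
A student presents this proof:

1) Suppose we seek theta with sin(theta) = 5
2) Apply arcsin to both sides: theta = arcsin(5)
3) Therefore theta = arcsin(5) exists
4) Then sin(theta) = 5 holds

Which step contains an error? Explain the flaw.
Step 2: Apply arcsin to both sides: theta = arcsin(5)

Step 2 applies arcsin to 5. However, arcsin(x) is only defined for x in [-1, 1] because sin(theta) can only produce values in that range. Since |5| > 1, arcsin(5) is undefined. There is no angle whose sine equals 5.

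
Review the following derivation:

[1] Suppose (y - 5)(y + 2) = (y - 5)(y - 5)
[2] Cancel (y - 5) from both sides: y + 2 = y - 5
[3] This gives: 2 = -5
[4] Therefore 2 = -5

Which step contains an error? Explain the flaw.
Step 2: Cancel (y - 5) from both sides: y + 2 = y - 5

Step 2 cancels (y - 5) from both sides. This is only valid if (y - 5) ≠ 0, i.e., y ≠ 5. When y = 5, both sides equal zero regardless of the other factors. The correct approach requires considering y = 5 as a separate case.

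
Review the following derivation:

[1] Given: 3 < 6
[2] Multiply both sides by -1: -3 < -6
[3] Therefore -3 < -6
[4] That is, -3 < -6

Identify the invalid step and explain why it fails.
Step 2: Multiply both sides by -1: -3 < -6

Step 2 multiplies both sides by -1 but fails to reverse the inequality sign. When multiplying (or dividing) an inequality by a negative number, the direction must be reversed. Since 3 < 6, we should get -3 > -6, i.e., -3 > -6.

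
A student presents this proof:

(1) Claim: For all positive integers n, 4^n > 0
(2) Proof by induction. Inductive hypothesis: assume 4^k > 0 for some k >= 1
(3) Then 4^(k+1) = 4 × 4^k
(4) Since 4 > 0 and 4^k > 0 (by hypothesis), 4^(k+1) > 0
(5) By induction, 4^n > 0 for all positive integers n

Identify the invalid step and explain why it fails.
Step 5: By induction, 4^n > 0 for all positive integers n

Step 5 concludes the proof by induction, but no base case was ever established. A valid induction proof requires: (1) a base case proving 4^1 > 0, and (2) an inductive step showing IF 4^k > 0 THEN 4^(k+1) > 0. Steps 2-4 correctly establish the inductive step, but without the base case the conclusion in step 5 does not follow.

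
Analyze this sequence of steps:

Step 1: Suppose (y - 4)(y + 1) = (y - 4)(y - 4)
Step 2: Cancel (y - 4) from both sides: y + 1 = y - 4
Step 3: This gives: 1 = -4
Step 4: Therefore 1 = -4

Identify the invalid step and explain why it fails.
Step 2: Cancel (y - 4) from both sides: y + 1 = y - 4

Step 2 cancels (y - 4) from both sides. This is only valid if (y - 4) ≠ 0, i.e., y ≠ 4. When y = 4, both sides equal zero regardless of the other factors. The correct approach requires considering y = 4 as a separate case.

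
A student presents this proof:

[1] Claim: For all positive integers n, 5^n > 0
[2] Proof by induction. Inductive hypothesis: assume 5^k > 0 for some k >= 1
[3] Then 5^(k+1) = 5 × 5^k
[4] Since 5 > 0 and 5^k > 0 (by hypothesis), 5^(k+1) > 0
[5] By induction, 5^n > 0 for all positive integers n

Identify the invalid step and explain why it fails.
Step 5: By induction, 5^n > 0 for all positive integers n

Step 5 concludes the proof by induction, but no base case was ever established. A valid induction proof requires: (1) a base case proving 5^1 > 0, and (2) an inductive step showing IF 5^k > 0 THEN 5^(k+1) > 0. Steps 2-4 correctly establish the inductive step, but without the base case the conclusion in step 5 does not follow.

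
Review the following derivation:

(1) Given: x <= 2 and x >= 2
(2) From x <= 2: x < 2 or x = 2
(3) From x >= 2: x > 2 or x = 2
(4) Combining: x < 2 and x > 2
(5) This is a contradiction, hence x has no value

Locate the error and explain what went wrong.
Step 4: Combining: x < 2 and x > 2

Step 4 incorrectly combines the conditions. From x <= 2 and x >= 2, the intersection is x = 2. The error treats the 'or' cases as 'and' requirements. The correct conclusion is that x = 2 is the unique solution, not that no solution exists.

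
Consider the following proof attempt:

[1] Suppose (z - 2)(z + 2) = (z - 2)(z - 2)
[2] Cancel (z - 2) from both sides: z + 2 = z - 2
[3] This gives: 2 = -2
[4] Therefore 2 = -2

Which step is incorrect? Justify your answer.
Step 2: Cancel (z - 2) from both sides: z + 2 = z - 2

Step 2 cancels (z - 2) from both sides. This is only valid if (z - 2) ≠ 0, i.e., z ≠ 2. When z = 2, both sides equal zero regardless of the other factors. The correct approach requires considering z = 2 as a separate case.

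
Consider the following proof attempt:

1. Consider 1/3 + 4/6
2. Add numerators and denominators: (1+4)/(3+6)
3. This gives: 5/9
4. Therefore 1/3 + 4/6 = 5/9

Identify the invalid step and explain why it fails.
Step 2: Add numerators and denominators: (1+4)/(3+6)

Step 2 incorrectly adds fractions by separately adding numerators and denominators. This is wrong. The correct method requires a common denominator: 1/3 + 4/6 = (1×6 + 4×3)/(3×6) = 18/18 = 1. The method used gives 5/9, which is different.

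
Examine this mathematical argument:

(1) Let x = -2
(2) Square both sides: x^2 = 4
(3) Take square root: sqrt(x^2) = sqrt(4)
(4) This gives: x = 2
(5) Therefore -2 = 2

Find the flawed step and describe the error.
Step 4: This gives: x = 2

Step 4 incorrectly states that sqrt(x^2) = x. The correct identity is sqrt(x^2) = |x|. Since x = -2 < 0, we have sqrt(x^2) = |-2| = 2, not x = -2.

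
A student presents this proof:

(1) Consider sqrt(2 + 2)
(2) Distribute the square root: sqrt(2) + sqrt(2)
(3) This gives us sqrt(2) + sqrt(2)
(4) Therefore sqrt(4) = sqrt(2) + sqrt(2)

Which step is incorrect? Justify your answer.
Step 2: Distribute the square root: sqrt(2) + sqrt(2)

Step 2 incorrectly 'distributes' the square root over addition. The square root function does not distribute: sqrt(a + b) ≠ sqrt(a) + sqrt(b). In fact, sqrt(2 + 2) = sqrt(4) ≈ 2.0000, while sqrt(2) + sqrt(2) ≈ 2.8284.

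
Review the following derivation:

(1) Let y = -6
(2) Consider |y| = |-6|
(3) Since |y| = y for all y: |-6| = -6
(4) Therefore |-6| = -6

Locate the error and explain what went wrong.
Step 3: Since |y| = y for all y: |-6| = -6

Step 3 incorrectly states that |y| = y for all y. The correct definition is |y| = y when y >= 0, and |y| = -y when y < 0. Since -6 < 0, we have |-6| = -(-6) = 6, not -6.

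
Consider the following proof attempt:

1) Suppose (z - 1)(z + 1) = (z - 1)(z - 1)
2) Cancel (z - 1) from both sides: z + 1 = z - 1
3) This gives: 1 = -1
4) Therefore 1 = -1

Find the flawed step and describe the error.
Step 2: Cancel (z - 1) from both sides: z + 1 = z - 1

Step 2 cancels (z - 1) from both sides. This is only valid if (z - 1) ≠ 0, i.e., z ≠ 1. When z = 1, both sides equal zero regardless of the other factors. The correct approach requires considering z = 1 as a separate case.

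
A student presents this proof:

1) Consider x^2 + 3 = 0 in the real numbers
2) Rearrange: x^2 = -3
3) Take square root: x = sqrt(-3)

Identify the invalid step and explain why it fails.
Step 3: Take square root: x = sqrt(-3)

Step 3 takes the square root of -3, which is negative. In the real number system, the square root of a negative number is undefined. The equation x^2 + 3 = 0 has no real solutions. Square roots of negative numbers only exist in the complex numbers.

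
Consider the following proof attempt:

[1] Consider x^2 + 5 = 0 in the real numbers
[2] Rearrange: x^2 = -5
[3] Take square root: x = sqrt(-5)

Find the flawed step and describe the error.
Step 3: Take square root: x = sqrt(-5)

Step 3 takes the square root of -5, which is negative. In the real number system, the square root of a negative number is undefined. The equation x^2 + 5 = 0 has no real solutions. Square roots of negative numbers only exist in the complex numbers.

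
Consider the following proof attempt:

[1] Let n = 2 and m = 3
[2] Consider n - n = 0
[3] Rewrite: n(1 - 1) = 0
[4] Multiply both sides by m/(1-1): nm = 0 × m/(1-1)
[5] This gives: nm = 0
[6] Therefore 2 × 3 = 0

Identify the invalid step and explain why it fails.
Step 4: Multiply both sides by m/(1-1): nm = 0 × m/(1-1)

Step 4 multiplies both sides by m/(1-1). However, 1-1 = 0, so this is multiplication by m/0, which is undefined. We cannot multiply by an undefined expression.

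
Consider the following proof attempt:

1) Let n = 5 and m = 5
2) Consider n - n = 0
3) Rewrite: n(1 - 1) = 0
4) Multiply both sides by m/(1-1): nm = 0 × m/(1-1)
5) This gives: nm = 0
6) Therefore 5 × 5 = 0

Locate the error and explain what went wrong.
Step 4: Multiply both sides by m/(1-1): nm = 0 × m/(1-1)

Step 4 multiplies both sides by m/(1-1). However, 1-1 = 0, so this is multiplication by m/0, which is undefined. We cannot multiply by an undefined expression.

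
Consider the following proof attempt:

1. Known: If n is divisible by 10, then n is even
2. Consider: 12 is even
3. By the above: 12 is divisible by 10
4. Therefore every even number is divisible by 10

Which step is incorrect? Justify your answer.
Step 3: By the above: 12 is divisible by 10

Step 3 commits the fallacy of affirming the consequent. The known fact 'divisible by 10 → even' does NOT imply 'even → divisible by 10'. That would be the converse, which is false. For example, 12 is even but 12 ÷ 10 = 1.20, which is not an integer.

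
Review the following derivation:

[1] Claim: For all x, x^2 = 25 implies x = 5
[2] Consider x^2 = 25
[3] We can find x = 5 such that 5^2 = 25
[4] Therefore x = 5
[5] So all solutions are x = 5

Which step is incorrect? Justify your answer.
Step 4: Therefore x = 5

Step 4 incorrectly concludes that x = 5 is the only solution. The proof shows that x = 5 is A solution (existence), but does not show it is the ONLY solution (uniqueness). In fact, x = -5 is also a solution since (-5)^2 = 25. Finding one solution doesn't prove there are no others.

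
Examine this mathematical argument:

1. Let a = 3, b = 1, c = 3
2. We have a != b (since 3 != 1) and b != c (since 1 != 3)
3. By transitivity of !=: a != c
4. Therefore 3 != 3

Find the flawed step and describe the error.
Step 3: By transitivity of !=: a != c

Step 3 incorrectly applies transitivity to the '!=' relation. Transitivity states: if a R b and b R c, then a R c. However, '!=' is not transitive. Counterexample: 3 != 1 and 1 != 3, but 3 = 3 (both equal 3). Transitivity holds for relations like <, <=, =, but not for !=.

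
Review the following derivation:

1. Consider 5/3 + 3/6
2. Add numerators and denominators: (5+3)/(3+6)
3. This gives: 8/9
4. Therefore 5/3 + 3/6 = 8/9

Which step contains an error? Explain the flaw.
Step 2: Add numerators and denominators: (5+3)/(3+6)

Step 2 incorrectly adds fractions by separately adding numerators and denominators. This is wrong. The correct method requires a common denominator: 5/3 + 3/6 = (5×6 + 3×3)/(3×6) = 39/18 = 13/6. The method used gives 8/9, which is different.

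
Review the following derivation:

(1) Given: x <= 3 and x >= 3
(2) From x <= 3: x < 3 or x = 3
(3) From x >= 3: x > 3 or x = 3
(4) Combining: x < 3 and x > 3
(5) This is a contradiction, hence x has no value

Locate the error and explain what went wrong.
Step 4: Combining: x < 3 and x > 3

Step 4 incorrectly combines the conditions. From x <= 3 and x >= 3, the intersection is x = 3. The error treats the 'or' cases as 'and' requirements. The correct conclusion is that x = 3 is the unique solution, not that no solution exists.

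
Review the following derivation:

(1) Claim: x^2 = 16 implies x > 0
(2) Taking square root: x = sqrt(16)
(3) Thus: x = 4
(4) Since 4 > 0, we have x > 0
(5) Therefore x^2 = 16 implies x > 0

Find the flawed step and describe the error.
Step 2: Taking square root: x = sqrt(16)

Step 2 takes the square root and assumes the positive root only. The equation x^2 = 16 actually has two solutions: x = 4 and x = -4. The proof silently assumes x > 0 without justification, then uses this assumption to conclude x > 0, which is circular. The counterexample x = -4 shows the claim is false.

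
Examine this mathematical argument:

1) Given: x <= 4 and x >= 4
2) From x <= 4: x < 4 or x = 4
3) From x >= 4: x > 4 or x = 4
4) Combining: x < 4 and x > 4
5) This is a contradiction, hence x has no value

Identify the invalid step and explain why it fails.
Step 4: Combining: x < 4 and x > 4

Step 4 incorrectly combines the conditions. From x <= 4 and x >= 4, the intersection is x = 4. The error treats the 'or' cases as 'and' requirements. The correct conclusion is that x = 4 is the unique solution, not that no solution exists.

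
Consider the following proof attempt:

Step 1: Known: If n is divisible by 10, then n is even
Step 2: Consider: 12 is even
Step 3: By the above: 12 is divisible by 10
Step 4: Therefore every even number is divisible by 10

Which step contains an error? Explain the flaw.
Step 3: By the above: 12 is divisible by 10

Step 3 commits the fallacy of affirming the consequent. The known fact 'divisible by 10 → even' does NOT imply 'even → divisible by 10'. That would be the converse, which is false. For example, 12 is even but 12 ÷ 10 = 1.20, which is not an integer.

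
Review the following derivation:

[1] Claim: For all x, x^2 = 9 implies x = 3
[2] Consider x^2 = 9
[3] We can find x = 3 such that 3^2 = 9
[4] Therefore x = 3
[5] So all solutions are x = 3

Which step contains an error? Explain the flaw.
Step 4: Therefore x = 3

Step 4 incorrectly concludes that x = 3 is the only solution. The proof shows that x = 3 is A solution (existence), but does not show it is the ONLY solution (uniqueness). In fact, x = -3 is also a solution since (-3)^2 = 9. Finding one solution doesn't prove there are no others.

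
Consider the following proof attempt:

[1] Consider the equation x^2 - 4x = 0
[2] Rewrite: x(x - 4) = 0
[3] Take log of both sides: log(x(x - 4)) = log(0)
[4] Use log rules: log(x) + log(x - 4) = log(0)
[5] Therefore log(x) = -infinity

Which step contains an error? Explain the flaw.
Step 3: Take log of both sides: log(x(x - 4)) = log(0)

Step 3 takes the logarithm of both sides, resulting in log(0) on the right side. The logarithm is only defined for positive numbers; log(0) is undefined (approaches negative infinity). This operation is invalid.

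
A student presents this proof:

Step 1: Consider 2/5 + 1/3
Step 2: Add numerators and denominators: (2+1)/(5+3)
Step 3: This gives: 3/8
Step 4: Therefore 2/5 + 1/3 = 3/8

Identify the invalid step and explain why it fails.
Step 2: Add numerators and denominators: (2+1)/(5+3)

Step 2 incorrectly adds fractions by separately adding numerators and denominators. This is wrong. The correct method requires a common denominator: 2/5 + 1/3 = (2×3 + 1×5)/(5×3) = 11/15 = 11/15. The method used gives 3/8, which is different.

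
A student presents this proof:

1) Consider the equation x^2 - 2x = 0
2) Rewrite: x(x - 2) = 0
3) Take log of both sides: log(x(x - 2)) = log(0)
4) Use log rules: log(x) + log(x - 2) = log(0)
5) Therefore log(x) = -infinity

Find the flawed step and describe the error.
Step 3: Take log of both sides: log(x(x - 2)) = log(0)

Step 3 takes the logarithm of both sides, resulting in log(0) on the right side. The logarithm is only defined for positive numbers; log(0) is undefined (approaches negative infinity). This operation is invalid.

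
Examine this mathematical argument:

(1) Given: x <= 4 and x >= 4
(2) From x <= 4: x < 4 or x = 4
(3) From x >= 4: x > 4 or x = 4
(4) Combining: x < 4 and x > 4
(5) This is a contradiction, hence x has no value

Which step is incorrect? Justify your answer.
Step 4: Combining: x < 4 and x > 4

Step 4 incorrectly combines the conditions. From x <= 4 and x >= 4, the intersection is x = 4. The error treats the 'or' cases as 'and' requirements. The correct conclusion is that x = 4 is the unique solution, not that no solution exists.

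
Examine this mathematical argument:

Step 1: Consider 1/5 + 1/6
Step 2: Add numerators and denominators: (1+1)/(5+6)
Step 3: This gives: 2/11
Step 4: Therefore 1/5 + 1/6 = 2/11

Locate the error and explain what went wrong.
Step 2: Add numerators and denominators: (1+1)/(5+6)

Step 2 incorrectly adds fractions by separately adding numerators and denominators. This is wrong. The correct method requires a common denominator: 1/5 + 1/6 = (1×6 + 1×5)/(5×6) = 11/30 = 11/30. The method used gives 2/11, which is different.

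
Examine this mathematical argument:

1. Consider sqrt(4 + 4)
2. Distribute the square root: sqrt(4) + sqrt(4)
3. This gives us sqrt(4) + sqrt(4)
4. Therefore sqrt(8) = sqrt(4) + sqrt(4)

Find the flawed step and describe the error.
Step 2: Distribute the square root: sqrt(4) + sqrt(4)

Step 2 incorrectly 'distributes' the square root over addition. The square root function does not distribute: sqrt(a + b) ≠ sqrt(a) + sqrt(b). In fact, sqrt(4 + 4) = sqrt(8) ≈ 2.8284, while sqrt(4) + sqrt(4) ≈ 4.0000.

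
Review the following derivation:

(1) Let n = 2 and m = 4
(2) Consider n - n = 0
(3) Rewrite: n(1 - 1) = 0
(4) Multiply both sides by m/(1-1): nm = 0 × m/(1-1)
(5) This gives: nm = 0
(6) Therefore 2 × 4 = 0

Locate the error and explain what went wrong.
Step 4: Multiply both sides by m/(1-1): nm = 0 × m/(1-1)

Step 4 multiplies both sides by m/(1-1). However, 1-1 = 0, so this is multiplication by m/0, which is undefined. We cannot multiply by an undefined expression.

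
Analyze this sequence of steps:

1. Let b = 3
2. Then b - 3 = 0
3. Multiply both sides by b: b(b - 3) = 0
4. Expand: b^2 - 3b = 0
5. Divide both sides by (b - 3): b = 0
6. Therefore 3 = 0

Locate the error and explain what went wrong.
Step 5: Divide both sides by (b - 3): b = 0

Step 5 divides both sides by (b - 3). However, since b = 3, we have (b - 3) = 0. Division by zero is undefined, making this step invalid.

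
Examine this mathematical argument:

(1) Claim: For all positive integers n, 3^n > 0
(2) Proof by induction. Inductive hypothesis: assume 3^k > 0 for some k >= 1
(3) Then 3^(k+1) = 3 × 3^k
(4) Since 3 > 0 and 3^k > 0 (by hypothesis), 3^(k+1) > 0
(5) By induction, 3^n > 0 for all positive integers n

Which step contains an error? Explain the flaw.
Step 5: By induction, 3^n > 0 for all positive integers n

Step 5 concludes the proof by induction, but no base case was ever established. A valid induction proof requires: (1) a base case proving 3^1 > 0, and (2) an inductive step showing IF 3^k > 0 THEN 3^(k+1) > 0. Steps 2-4 correctly establish the inductive step, but without the base case the conclusion in step 5 does not follow.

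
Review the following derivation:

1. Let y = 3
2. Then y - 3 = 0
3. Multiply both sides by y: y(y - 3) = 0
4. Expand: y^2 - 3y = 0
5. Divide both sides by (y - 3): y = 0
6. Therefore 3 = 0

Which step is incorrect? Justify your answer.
Step 5: Divide both sides by (y - 3): y = 0

Step 5 divides both sides by (y - 3). However, since y = 3, we have (y - 3) = 0. Division by zero is undefined, making this step invalid.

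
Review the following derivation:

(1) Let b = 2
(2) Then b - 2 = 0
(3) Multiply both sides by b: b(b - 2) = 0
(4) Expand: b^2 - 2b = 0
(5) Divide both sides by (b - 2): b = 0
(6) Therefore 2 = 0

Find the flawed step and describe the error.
Step 5: Divide both sides by (b - 2): b = 0

Step 5 divides both sides by (b - 2). However, since b = 2, we have (b - 2) = 0. Division by zero is undefined, making this step invalid.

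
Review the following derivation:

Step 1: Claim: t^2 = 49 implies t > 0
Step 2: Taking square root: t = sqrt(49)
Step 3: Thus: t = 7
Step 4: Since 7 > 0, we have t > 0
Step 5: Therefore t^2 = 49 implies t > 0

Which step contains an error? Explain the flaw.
Step 2: Taking square root: t = sqrt(49)

Step 2 takes the square root and assumes the positive root only. The equation t^2 = 49 actually has two solutions: t = 7 and t = -7. The proof silently assumes t > 0 without justification, then uses this assumption to conclude t > 0, which is circular. The counterexample t = -7 shows the claim is false.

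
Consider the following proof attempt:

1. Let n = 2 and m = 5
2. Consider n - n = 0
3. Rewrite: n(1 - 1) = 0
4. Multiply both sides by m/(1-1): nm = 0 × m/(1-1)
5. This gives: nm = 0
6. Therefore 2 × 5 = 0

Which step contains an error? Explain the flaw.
Step 4: Multiply both sides by m/(1-1): nm = 0 × m/(1-1)

Step 4 multiplies both sides by m/(1-1). However, 1-1 = 0, so this is multiplication by m/0, which is undefined. We cannot multiply by an undefined expression.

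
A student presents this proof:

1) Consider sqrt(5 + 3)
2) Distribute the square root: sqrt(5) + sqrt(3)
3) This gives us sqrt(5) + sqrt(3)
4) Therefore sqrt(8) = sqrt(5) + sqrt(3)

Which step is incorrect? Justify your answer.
Step 2: Distribute the square root: sqrt(5) + sqrt(3)

Step 2 incorrectly 'distributes' the square root over addition. The square root function does not distribute: sqrt(a + b) ≠ sqrt(a) + sqrt(b). In fact, sqrt(5 + 3) = sqrt(8) ≈ 2.8284, while sqrt(5) + sqrt(3) ≈ 3.9681.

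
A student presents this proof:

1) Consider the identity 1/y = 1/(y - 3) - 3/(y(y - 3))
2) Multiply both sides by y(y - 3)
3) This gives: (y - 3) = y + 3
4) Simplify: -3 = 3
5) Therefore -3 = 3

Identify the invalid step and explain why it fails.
Step 3: This gives: (y - 3) = y + 3

Step 3 makes a sign error when clearing denominators. Multiplying -3/(y(y - 3)) by y(y - 3) gives -3, not +3. The correct result is (y - 3) = y - 3, which is trivially true, not (y - 3) = y + 3. (Step 1 is a valid identity: 1/(y - 3) - 3/(y(y - 3)) = (y - 3)/(y(y - 3)) = 1/y.)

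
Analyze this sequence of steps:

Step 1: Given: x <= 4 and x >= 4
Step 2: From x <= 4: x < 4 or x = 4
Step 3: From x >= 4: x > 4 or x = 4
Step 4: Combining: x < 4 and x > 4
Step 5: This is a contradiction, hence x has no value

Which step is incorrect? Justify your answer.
Step 4: Combining: x < 4 and x > 4

Step 4 incorrectly combines the conditions. From x <= 4 and x >= 4, the intersection is x = 4. The error treats the 'or' cases as 'and' requirements. The correct conclusion is that x = 4 is the unique solution, not that no solution exists.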